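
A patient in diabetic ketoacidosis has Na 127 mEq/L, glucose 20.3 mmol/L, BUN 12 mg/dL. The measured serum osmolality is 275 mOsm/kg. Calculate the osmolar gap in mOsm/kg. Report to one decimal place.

-3.6 mOsm/kg

Calculated osmolality = 2·Na + glucose + BUN/2.8
= 2·127 + 20.3 + 12/2.8
= 254 + 20.30 + 4.29
= 278.59 mOsm/kg ≈ 278.6 mOsm/kg
Osmolar gap = measured − calculated = 275 − 278.6 = -3.6 mOsm/kg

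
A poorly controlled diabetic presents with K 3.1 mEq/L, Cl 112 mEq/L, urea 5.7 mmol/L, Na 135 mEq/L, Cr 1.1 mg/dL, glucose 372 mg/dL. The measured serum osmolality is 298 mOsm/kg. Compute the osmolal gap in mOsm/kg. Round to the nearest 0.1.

1.6 mOsm/kg

Calculated osmolality = 2·Na + glucose/18 + urea
= 2·135 + 372/18 + 5.7
= 270 + 20.67 + 5.70
= 296.37 mOsm/kg ≈ 296.4 mOsm/kg
Osmolar gap = measured − calculated = 298 − 296.4 = 1.6 mOsm/kg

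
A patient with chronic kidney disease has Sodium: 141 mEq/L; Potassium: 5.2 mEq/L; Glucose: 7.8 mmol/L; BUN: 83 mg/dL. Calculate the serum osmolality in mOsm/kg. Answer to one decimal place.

319.4 mOsm/kg

Calculated osmolality = 2·Na + glucose + BUN/2.8
= 2·141 + 7.8 + 83/2.8
= 282 + 7.80 + 29.64
= 319.44 mOsm/kg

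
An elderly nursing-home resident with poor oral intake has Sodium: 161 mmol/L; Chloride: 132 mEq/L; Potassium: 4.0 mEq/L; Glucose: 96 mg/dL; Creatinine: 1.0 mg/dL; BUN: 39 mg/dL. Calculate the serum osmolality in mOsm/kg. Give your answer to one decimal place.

341.3 mOsm/kg

Calculated osmolality = 2·Na + glucose/18 + BUN/2.8
= 2·161 + 96/18 + 39/2.8
= 322 + 5.33 + 13.93
= 341.26 mOsm/kg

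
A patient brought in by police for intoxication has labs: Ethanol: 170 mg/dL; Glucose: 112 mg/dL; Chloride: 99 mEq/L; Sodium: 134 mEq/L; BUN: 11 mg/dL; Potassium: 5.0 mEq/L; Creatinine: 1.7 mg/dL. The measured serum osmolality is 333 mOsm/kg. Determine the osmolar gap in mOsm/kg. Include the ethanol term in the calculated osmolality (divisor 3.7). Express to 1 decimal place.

8.9 mOsm/kg

Calculated osmolality = 2·Na + glucose/18 + BUN/2.8 + ethanol/3.7
= 2·134 + 112/18 + 11/2.8 + 170/3.7
= 268 + 6.22 + 3.93 + 45.95
= 324.1 mOsm/kg ≈ 324.1 mOsm/kg
Osmolar gap = measured − calculated = 333 − 324.1 = 8.9 mOsm/kg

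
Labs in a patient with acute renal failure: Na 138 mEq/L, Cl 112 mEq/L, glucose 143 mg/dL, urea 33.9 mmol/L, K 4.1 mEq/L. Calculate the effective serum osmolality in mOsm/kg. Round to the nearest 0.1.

283.9 mOsm/kg

Effective osmolality excludes urea (freely permeant across cell membranes):
2·Na + glucose/18
= 2·138 + 143/18
= 276 + 7.94
= 283.94 mOsm/kg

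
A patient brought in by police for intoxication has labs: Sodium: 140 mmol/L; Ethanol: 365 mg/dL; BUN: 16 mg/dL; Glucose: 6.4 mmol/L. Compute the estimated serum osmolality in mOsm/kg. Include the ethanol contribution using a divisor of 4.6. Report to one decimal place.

371.5 mOsm/kg

Calculated osmolality = 2·Na + glucose + BUN/2.8 + ethanol/4.6
= 2·140 + 6.4 + 16/2.8 + 365/4.6
= 280 + 6.40 + 5.71 + 79.35
= 371.46 mOsm/kg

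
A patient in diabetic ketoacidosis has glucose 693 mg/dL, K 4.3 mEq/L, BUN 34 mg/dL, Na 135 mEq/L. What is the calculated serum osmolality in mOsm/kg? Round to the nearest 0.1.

Calculated osmolality = 2·Na + glucose/18 + BUN/2.8
= 2·135 + 693/18 + 34/2.8
= 270 + 38.50 + 12.14
= 320.64 mOsm/kg

320.6 mOsm/kg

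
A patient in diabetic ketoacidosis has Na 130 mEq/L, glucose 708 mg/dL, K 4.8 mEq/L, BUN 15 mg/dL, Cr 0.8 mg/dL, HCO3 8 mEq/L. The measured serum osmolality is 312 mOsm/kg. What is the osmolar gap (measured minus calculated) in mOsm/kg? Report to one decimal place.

7.3 mOsm/kg

Calculated osmolality = 2·Na + glucose/18 + BUN/2.8
= 2·130 + 708/18 + 15/2.8
= 260 + 39.33 + 5.36
= 304.69 mOsm/kg ≈ 304.7 mOsm/kg
Osmolar gap = measured − calculated = 312 − 304.7 = 7.3 mOsm/kg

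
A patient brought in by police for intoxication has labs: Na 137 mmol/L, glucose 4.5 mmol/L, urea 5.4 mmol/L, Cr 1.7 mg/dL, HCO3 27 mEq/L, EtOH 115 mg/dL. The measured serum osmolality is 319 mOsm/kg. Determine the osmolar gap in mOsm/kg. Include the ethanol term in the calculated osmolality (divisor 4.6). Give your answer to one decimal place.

10.1 mOsm/kg

Calculated osmolality = 2·Na + glucose + urea + ethanol/4.6
= 2·137 + 4.5 + 5.4 + 115/4.6
= 274 + 4.50 + 5.40 + 25
= 308.9 mOsm/kg ≈ 308.9 mOsm/kg
Osmolar gap = measured − calculated = 319 − 308.9 = 10.1 mOsm/kg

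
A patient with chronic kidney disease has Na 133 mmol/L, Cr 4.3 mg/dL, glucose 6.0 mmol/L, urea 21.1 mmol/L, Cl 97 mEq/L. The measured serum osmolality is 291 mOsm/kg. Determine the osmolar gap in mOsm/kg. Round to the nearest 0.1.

Calculated osmolality = 2·Na + glucose + urea
= 2·133 + 6 + 21.1
= 266 + 6 + 21.10
= 293.1 mOsm/kg ≈ 293.1 mOsm/kg
Osmolar gap = measured − calculated = 291 − 293.1 = -2.1 mOsm/kg

-2.1 mOsm/kg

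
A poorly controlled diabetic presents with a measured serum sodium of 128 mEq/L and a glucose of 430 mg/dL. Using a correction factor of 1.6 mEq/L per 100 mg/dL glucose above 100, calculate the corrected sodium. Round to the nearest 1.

Corrected Na = measured Na + 1.6 · (glucose − 100)/100
= 128 + 1.6 · (430 − 100)/100
= 128 + 5.3
= 133.3 mEq/L

133 mEq/L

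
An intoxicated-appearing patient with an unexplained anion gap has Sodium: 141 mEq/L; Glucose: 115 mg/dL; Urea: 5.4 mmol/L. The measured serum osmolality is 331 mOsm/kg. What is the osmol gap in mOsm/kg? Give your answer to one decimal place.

37.2 mOsm/kg

Calculated osmolality = 2·Na + glucose/18 + urea
= 2·141 + 115/18 + 5.4
= 282 + 6.39 + 5.40
= 293.79 mOsm/kg ≈ 293.8 mOsm/kg
Osmolar gap = measured − calculated = 331 − 293.8 = 37.2 mOsm/kg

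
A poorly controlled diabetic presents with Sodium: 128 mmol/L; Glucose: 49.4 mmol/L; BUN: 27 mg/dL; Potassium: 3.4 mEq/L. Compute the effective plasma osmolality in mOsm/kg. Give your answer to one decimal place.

305.4 mOsm/kg

Effective osmolality excludes urea (freely permeant across cell membranes):
2·Na + glucose
= 2·128 + 49.4
= 256 + 49.4
= 305.4 mOsm/kg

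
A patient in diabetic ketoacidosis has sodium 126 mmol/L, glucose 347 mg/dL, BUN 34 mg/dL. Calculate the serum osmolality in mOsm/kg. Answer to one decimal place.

283.4 mOsm/kg

Calculated osmolality = 2·Na + glucose/18 + BUN/2.8
= 2·126 + 347/18 + 34/2.8
= 252 + 19.28 + 12.14
= 283.42 mOsm/kg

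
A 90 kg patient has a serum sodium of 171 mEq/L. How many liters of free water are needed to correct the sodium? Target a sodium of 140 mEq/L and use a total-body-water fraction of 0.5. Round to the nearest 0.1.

10.0 L

TBW = 0.5 · 90 = 45 L
Free water deficit = TBW · (Na/140 − 1)
= 45 · (171/140 − 1)
= 45 · 0.2214
= 9.96 L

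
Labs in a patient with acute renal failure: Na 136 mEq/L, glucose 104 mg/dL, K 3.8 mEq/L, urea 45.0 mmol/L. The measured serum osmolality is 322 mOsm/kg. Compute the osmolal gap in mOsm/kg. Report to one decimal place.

Calculated osmolality = 2·Na + glucose/18 + urea
= 2·136 + 104/18 + 45
= 272 + 5.78 + 45
= 322.78 mOsm/kg ≈ 322.8 mOsm/kg
Osmolar gap = measured − calculated = 322 − 322.8 = -0.8 mOsm/kg

-0.8 mOsm/kg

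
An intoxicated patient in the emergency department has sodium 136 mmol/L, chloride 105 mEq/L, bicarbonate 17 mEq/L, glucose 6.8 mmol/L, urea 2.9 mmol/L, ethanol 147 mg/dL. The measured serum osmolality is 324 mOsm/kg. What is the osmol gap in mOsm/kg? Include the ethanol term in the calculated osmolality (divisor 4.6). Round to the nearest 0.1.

Calculated osmolality = 2·Na + glucose + urea + ethanol/4.6
= 2·136 + 6.8 + 2.9 + 147/4.6
= 272 + 6.80 + 2.90 + 31.96
= 313.66 mOsm/kg ≈ 313.7 mOsm/kg
Osmolar gap = measured − calculated = 324 − 313.7 = 10.3 mOsm/kg

10.3 mOsm/kg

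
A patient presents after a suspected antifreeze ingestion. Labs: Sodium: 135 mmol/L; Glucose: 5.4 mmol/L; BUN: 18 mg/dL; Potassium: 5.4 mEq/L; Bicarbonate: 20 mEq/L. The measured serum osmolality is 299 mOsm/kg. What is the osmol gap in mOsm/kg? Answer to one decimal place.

Calculated osmolality = 2·Na + glucose + BUN/2.8
= 2·135 + 5.4 + 18/2.8
= 270 + 5.40 + 6.43
= 281.83 mOsm/kg ≈ 281.8 mOsm/kg
Osmolar gap = measured − calculated = 299 − 281.8 = 17.2 mOsm/kg

17.2 mOsm/kg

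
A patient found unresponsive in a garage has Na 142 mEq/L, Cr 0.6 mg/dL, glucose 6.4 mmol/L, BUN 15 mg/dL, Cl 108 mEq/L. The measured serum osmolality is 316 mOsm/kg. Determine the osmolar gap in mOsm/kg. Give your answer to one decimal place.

Calculated osmolality = 2·Na + glucose + BUN/2.8
= 2·142 + 6.4 + 15/2.8
= 284 + 6.40 + 5.36
= 295.76 mOsm/kg ≈ 295.8 mOsm/kg
Osmolar gap = measured − calculated = 316 − 295.8 = 20.2 mOsm/kg

20.2 mOsm/kg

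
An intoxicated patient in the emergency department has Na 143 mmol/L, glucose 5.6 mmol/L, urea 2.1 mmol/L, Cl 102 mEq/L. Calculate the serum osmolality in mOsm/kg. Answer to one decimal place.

293.7 mOsm/kg

Calculated osmolality = 2·Na + glucose + urea
= 2·143 + 5.6 + 2.1
= 286 + 5.60 + 2.10
= 293.7 mOsm/kg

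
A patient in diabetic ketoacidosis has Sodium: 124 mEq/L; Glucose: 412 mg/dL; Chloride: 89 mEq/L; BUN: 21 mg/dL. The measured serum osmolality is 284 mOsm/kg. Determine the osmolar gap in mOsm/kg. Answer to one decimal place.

5.6 mOsm/kg

Calculated osmolality = 2·Na + glucose/18 + BUN/2.8
= 2·124 + 412/18 + 21/2.8
= 248 + 22.89 + 7.50
= 278.39 mOsm/kg ≈ 278.4 mOsm/kg
Osmolar gap = measured − calculated = 284 − 278.4 = 5.6 mOsm/kg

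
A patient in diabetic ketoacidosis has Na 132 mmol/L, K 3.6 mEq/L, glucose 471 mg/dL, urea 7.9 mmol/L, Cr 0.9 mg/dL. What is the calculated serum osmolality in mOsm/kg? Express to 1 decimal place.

298.1 mOsm/kg

Calculated osmolality = 2·Na + glucose/18 + urea
= 2·132 + 471/18 + 7.9
= 264 + 26.17 + 7.90
= 298.07 mOsm/kg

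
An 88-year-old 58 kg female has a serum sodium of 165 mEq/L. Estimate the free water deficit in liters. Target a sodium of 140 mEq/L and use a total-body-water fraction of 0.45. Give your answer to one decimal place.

4.7 L

TBW = 0.45 · 58 = 26.1 L
Free water deficit = TBW · (Na/140 − 1)
= 26.1 · (165/140 − 1)
= 26.1 · 0.1786
= 4.66 L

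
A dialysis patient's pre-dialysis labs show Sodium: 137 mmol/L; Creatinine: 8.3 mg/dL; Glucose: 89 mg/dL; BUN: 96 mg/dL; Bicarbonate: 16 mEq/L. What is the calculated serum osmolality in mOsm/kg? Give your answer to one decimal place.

313.2 mOsm/kg

Calculated osmolality = 2·Na + glucose/18 + BUN/2.8
= 2·137 + 89/18 + 96/2.8
= 274 + 4.94 + 34.29
= 313.23 mOsm/kg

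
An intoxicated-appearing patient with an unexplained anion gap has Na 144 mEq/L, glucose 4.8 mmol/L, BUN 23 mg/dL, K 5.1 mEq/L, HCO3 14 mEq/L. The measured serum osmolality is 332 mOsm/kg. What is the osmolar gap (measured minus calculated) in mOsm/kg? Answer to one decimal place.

Calculated osmolality = 2·Na + glucose + BUN/2.8
= 2·144 + 4.8 + 23/2.8
= 288 + 4.80 + 8.21
= 301.01 mOsm/kg ≈ 301.0 mOsm/kg
Osmolar gap = measured − calculated = 332 − 301.0 = 31.0 mOsm/kg

31.0 mOsm/kg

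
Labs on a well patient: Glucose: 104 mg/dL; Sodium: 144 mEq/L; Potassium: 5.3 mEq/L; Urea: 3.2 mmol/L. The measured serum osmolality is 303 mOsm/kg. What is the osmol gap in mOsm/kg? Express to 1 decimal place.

6.0 mOsm/kg

Calculated osmolality = 2·Na + glucose/18 + urea
= 2·144 + 104/18 + 3.2
= 288 + 5.78 + 3.20
= 296.98 mOsm/kg ≈ 297.0 mOsm/kg
Osmolar gap = measured − calculated = 303 − 297.0 = 6.0 mOsm/kg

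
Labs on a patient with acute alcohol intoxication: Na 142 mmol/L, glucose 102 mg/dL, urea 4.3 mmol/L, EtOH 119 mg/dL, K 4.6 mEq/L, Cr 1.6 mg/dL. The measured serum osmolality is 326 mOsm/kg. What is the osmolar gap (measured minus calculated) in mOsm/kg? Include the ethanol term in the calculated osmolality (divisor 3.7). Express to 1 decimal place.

-0.1 mOsm/kg

Calculated osmolality = 2·Na + glucose/18 + urea + ethanol/3.7
= 2·142 + 102/18 + 4.3 + 119/3.7
= 284 + 5.67 + 4.30 + 32.16
= 326.13 mOsm/kg ≈ 326.1 mOsm/kg
Osmolar gap = measured − calculated = 326 − 326.1 = -0.1 mOsm/kg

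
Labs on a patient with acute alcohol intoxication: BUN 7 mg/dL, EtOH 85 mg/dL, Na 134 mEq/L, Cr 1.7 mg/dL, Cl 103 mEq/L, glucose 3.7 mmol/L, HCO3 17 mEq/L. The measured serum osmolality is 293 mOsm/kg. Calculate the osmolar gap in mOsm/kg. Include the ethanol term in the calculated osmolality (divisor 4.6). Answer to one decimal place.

0.3 mOsm/kg

Calculated osmolality = 2·Na + glucose + BUN/2.8 + ethanol/4.6
= 2·134 + 3.7 + 7/2.8 + 85/4.6
= 268 + 3.70 + 2.50 + 18.48
= 292.68 mOsm/kg ≈ 292.7 mOsm/kg
Osmolar gap = measured − calculated = 293 − 292.7 = 0.3 mOsm/kg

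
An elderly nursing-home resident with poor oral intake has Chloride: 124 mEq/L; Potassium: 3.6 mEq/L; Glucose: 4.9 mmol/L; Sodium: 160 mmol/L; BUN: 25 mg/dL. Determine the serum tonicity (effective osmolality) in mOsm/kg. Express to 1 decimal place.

324.9 mOsm/kg

Effective osmolality excludes urea (freely permeant across cell membranes):
2·Na + glucose
= 2·160 + 4.9
= 320 + 4.9
= 324.9 mOsm/kg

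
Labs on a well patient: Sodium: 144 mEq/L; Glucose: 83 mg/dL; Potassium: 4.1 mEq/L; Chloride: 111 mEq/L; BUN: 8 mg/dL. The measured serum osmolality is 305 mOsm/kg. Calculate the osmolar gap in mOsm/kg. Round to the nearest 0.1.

9.5 mOsm/kg

Calculated osmolality = 2·Na + glucose/18 + BUN/2.8
= 2·144 + 83/18 + 8/2.8
= 288 + 4.61 + 2.86
= 295.47 mOsm/kg ≈ 295.5 mOsm/kg
Osmolar gap = measured − calculated = 305 − 295.5 = 9.5 mOsm/kg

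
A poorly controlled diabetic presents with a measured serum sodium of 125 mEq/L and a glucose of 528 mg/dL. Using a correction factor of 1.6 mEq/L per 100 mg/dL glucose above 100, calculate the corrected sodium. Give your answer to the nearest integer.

132 mEq/L

Corrected Na = measured Na + 1.6 · (glucose − 100)/100
= 125 + 1.6 · (528 − 100)/100
= 125 + 6.8
= 131.8 mEq/L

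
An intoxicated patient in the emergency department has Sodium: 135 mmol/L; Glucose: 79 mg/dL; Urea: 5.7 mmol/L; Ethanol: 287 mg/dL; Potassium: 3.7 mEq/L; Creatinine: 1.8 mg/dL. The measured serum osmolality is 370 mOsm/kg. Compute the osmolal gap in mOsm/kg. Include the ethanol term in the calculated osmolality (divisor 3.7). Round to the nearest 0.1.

Calculated osmolality = 2·Na + glucose/18 + urea + ethanol/3.7
= 2·135 + 79/18 + 5.7 + 287/3.7
= 270 + 4.39 + 5.70 + 77.57
= 357.66 mOsm/kg ≈ 357.7 mOsm/kg
Osmolar gap = measured − calculated = 370 − 357.7 = 12.3 mOsm/kg

12.3 mOsm/kg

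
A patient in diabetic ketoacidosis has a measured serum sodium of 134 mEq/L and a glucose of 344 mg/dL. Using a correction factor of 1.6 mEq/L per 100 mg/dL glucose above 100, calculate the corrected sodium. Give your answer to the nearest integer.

Corrected Na = measured Na + 1.6 · (glucose − 100)/100
= 134 + 1.6 · (344 − 100)/100
= 134 + 3.9
= 137.9 mEq/L

138 mEq/L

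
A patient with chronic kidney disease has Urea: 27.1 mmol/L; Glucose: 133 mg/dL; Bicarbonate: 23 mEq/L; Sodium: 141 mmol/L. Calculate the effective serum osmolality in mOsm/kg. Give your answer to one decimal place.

289.4 mOsm/kg

Effective osmolality excludes urea (freely permeant across cell membranes):
2·Na + glucose/18
= 2·141 + 133/18
= 282 + 7.39
= 289.39 mOsm/kg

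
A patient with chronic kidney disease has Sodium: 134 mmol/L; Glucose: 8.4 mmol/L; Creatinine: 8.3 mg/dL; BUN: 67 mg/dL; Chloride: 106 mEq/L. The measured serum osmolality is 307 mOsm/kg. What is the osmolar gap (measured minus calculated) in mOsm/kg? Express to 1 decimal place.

6.7 mOsm/kg

Calculated osmolality = 2·Na + glucose + BUN/2.8
= 2·134 + 8.4 + 67/2.8
= 268 + 8.40 + 23.93
= 300.33 mOsm/kg ≈ 300.3 mOsm/kg
Osmolar gap = measured − calculated = 307 − 300.3 = 6.7 mOsm/kg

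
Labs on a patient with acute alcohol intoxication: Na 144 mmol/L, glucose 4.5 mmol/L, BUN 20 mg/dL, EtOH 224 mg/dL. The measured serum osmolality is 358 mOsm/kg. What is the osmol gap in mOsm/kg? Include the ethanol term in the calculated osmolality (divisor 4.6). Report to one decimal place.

9.7 mOsm/kg

Calculated osmolality = 2·Na + glucose + BUN/2.8 + ethanol/4.6
= 2·144 + 4.5 + 20/2.8 + 224/4.6
= 288 + 4.50 + 7.14 + 48.70
= 348.34 mOsm/kg ≈ 348.3 mOsm/kg
Osmolar gap = measured − calculated = 358 − 348.3 = 9.7 mOsm/kg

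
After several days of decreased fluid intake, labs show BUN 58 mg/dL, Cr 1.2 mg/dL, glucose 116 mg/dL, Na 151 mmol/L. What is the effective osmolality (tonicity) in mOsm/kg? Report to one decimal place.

Effective osmolality excludes urea (freely permeant across cell membranes):
2·Na + glucose/18
= 2·151 + 116/18
= 302 + 6.44
= 308.44 mOsm/kg

308.4 mOsm/kg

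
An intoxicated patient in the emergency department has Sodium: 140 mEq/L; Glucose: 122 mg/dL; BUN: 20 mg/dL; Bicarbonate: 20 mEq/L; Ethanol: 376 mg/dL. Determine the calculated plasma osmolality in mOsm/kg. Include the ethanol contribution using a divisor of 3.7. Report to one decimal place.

395.5 mOsm/kg

Calculated osmolality = 2·Na + glucose/18 + BUN/2.8 + ethanol/3.7
= 2·140 + 122/18 + 20/2.8 + 376/3.7
= 280 + 6.78 + 7.14 + 101.62
= 395.54 mOsm/kg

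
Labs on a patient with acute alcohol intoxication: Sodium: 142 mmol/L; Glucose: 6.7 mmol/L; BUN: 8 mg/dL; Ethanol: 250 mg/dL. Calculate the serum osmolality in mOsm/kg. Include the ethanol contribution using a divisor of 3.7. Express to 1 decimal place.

361.1 mOsm/kg

Calculated osmolality = 2·Na + glucose + BUN/2.8 + ethanol/3.7
= 2·142 + 6.7 + 8/2.8 + 250/3.7
= 284 + 6.70 + 2.86 + 67.57
= 361.13 mOsm/kg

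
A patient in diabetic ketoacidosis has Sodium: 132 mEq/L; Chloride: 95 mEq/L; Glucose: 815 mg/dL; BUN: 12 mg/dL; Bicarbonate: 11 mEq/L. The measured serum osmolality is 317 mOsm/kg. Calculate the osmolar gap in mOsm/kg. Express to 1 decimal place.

3.4 mOsm/kg

Calculated osmolality = 2·Na + glucose/18 + BUN/2.8
= 2·132 + 815/18 + 12/2.8
= 264 + 45.28 + 4.29
= 313.57 mOsm/kg ≈ 313.6 mOsm/kg
Osmolar gap = measured − calculated = 317 − 313.6 = 3.4 mOsm/kg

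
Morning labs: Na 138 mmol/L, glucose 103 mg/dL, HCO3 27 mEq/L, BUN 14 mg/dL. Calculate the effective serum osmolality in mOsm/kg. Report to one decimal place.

281.7 mOsm/kg

Effective osmolality excludes urea (freely permeant across cell membranes):
2·Na + glucose/18
= 2·138 + 103/18
= 276 + 5.72
= 281.72 mOsm/kg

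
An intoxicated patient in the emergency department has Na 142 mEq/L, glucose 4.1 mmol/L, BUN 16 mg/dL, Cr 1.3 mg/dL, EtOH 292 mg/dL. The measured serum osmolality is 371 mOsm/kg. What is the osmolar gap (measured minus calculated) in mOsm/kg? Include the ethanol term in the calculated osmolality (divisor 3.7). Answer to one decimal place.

-1.7 mOsm/kg

Calculated osmolality = 2·Na + glucose + BUN/2.8 + ethanol/3.7
= 2·142 + 4.1 + 16/2.8 + 292/3.7
= 284 + 4.10 + 5.71 + 78.92
= 372.73 mOsm/kg ≈ 372.7 mOsm/kg
Osmolar gap = measured − calculated = 371 − 372.7 = -1.7 mOsm/kg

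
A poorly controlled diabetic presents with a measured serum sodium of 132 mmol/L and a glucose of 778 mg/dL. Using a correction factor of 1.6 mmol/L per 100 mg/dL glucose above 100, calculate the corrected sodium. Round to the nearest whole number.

Corrected Na = measured Na + 1.6 · (glucose − 100)/100
= 132 + 1.6 · (778 − 100)/100
= 132 + 10.8
= 142.8 mmol/L

143 mmol/L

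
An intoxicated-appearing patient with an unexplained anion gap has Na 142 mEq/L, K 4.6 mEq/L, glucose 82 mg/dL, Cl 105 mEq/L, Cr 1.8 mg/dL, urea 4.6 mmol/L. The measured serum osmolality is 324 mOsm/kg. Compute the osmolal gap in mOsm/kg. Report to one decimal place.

30.8 mOsm/kg

Calculated osmolality = 2·Na + glucose/18 + urea
= 2·142 + 82/18 + 4.6
= 284 + 4.56 + 4.60
= 293.16 mOsm/kg ≈ 293.2 mOsm/kg
Osmolar gap = measured − calculated = 324 − 293.2 = 30.8 mOsm/kg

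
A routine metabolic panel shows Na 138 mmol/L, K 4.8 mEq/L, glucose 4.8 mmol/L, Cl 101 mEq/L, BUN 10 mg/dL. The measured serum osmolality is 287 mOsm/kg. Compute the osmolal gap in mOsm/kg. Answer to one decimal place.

Calculated osmolality = 2·Na + glucose + BUN/2.8
= 2·138 + 4.8 + 10/2.8
= 276 + 4.80 + 3.57
= 284.37 mOsm/kg ≈ 284.4 mOsm/kg
Osmolar gap = measured − calculated = 287 − 284.4 = 2.6 mOsm/kg

2.6 mOsm/kg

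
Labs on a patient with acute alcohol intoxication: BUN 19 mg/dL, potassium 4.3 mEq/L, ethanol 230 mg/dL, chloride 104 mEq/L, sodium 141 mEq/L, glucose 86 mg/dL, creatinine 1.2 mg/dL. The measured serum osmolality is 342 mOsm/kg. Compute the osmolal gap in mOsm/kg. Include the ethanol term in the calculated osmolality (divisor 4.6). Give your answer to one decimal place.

-1.6 mOsm/kg

Calculated osmolality = 2·Na + glucose/18 + BUN/2.8 + ethanol/4.6
= 2·141 + 86/18 + 19/2.8 + 230/4.6
= 282 + 4.78 + 6.79 + 50
= 343.57 mOsm/kg ≈ 343.6 mOsm/kg
Osmolar gap = measured − calculated = 342 − 343.6 = -1.6 mOsm/kg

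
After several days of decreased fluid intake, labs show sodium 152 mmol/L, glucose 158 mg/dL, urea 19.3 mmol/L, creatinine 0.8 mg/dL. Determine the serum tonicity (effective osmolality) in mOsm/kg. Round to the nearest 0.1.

Effective osmolality excludes urea (freely permeant across cell membranes):
2·Na + glucose/18
= 2·152 + 158/18
= 304 + 8.78
= 312.78 mOsm/kg

312.8 mOsm/kg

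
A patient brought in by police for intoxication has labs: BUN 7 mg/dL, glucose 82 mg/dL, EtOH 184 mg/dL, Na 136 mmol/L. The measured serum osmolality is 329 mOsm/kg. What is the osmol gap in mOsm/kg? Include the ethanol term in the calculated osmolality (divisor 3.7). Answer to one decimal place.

0.2 mOsm/kg

Calculated osmolality = 2·Na + glucose/18 + BUN/2.8 + ethanol/3.7
= 2·136 + 82/18 + 7/2.8 + 184/3.7
= 272 + 4.56 + 2.50 + 49.73
= 328.79 mOsm/kg ≈ 328.8 mOsm/kg
Osmolar gap = measured − calculated = 329 − 328.8 = 0.2 mOsm/kg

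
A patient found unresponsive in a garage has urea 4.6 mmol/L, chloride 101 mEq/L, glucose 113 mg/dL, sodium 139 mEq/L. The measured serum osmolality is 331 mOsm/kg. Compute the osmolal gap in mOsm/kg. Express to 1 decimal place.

Calculated osmolality = 2·Na + glucose/18 + urea
= 2·139 + 113/18 + 4.6
= 278 + 6.28 + 4.60
= 288.88 mOsm/kg ≈ 288.9 mOsm/kg
Osmolar gap = measured − calculated = 331 − 288.9 = 42.1 mOsm/kg

42.1 mOsm/kg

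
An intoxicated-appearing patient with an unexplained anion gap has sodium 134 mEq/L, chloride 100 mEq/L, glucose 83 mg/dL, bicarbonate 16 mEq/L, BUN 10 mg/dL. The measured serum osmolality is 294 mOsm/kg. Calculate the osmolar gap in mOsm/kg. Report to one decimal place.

Calculated osmolality = 2·Na + glucose/18 + BUN/2.8
= 2·134 + 83/18 + 10/2.8
= 268 + 4.61 + 3.57
= 276.18 mOsm/kg ≈ 276.2 mOsm/kg
Osmolar gap = measured − calculated = 294 − 276.2 = 17.8 mOsm/kg

17.8 mOsm/kg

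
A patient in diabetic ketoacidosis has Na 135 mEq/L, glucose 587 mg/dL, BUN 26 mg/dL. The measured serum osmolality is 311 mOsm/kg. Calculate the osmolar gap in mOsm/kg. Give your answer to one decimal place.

-0.9 mOsm/kg

Calculated osmolality = 2·Na + glucose/18 + BUN/2.8
= 2·135 + 587/18 + 26/2.8
= 270 + 32.61 + 9.29
= 311.9 mOsm/kg ≈ 311.9 mOsm/kg
Osmolar gap = measured − calculated = 311 − 311.9 = -0.9 mOsm/kg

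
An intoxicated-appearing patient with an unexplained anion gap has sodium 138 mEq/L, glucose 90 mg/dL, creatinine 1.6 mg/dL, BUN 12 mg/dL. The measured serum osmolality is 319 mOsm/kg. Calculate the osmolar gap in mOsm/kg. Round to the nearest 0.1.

33.7 mOsm/kg

Calculated osmolality = 2·Na + glucose/18 + BUN/2.8
= 2·138 + 90/18 + 12/2.8
= 276 + 5 + 4.29
= 285.29 mOsm/kg ≈ 285.3 mOsm/kg
Osmolar gap = measured − calculated = 319 − 285.3 = 33.7 mOsm/kg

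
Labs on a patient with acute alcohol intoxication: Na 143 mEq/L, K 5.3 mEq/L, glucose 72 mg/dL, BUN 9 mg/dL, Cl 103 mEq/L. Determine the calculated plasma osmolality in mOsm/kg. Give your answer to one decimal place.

293.2 mOsm/kg

Calculated osmolality = 2·Na + glucose/18 + BUN/2.8
= 2·143 + 72/18 + 9/2.8
= 286 + 4 + 3.21
= 293.21 mOsm/kg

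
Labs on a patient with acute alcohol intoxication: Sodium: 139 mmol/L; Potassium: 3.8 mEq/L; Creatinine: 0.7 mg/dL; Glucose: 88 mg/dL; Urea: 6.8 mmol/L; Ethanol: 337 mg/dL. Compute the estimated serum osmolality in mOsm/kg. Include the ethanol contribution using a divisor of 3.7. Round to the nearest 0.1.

380.8 mOsm/kg

Calculated osmolality = 2·Na + glucose/18 + urea + ethanol/3.7
= 2·139 + 88/18 + 6.8 + 337/3.7
= 278 + 4.89 + 6.80 + 91.08
= 380.77 mOsm/kg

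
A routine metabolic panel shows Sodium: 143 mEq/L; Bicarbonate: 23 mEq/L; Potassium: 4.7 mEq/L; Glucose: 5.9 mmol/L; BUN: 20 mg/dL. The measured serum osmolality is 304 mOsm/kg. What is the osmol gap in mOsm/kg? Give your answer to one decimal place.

5.0 mOsm/kg

Calculated osmolality = 2·Na + glucose + BUN/2.8
= 2·143 + 5.9 + 20/2.8
= 286 + 5.90 + 7.14
= 299.04 mOsm/kg ≈ 299.0 mOsm/kg
Osmolar gap = measured − calculated = 304 − 299.0 = 5.0 mOsm/kg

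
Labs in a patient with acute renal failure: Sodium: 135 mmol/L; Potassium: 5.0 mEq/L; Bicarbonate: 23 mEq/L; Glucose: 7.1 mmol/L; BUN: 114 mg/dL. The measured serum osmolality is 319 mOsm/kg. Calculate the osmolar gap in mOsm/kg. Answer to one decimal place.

Calculated osmolality = 2·Na + glucose + BUN/2.8
= 2·135 + 7.1 + 114/2.8
= 270 + 7.10 + 40.71
= 317.81 mOsm/kg ≈ 317.8 mOsm/kg
Osmolar gap = measured − calculated = 319 − 317.8 = 1.2 mOsm/kg

1.2 mOsm/kg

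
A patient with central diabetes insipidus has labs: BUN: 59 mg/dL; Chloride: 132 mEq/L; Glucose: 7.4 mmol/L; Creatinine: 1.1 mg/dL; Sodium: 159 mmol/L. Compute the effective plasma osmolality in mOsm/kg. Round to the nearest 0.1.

Effective osmolality excludes urea (freely permeant across cell membranes):
2·Na + glucose
= 2·159 + 7.4
= 318 + 7.4
= 325.4 mOsm/kg

325.4 mOsm/kg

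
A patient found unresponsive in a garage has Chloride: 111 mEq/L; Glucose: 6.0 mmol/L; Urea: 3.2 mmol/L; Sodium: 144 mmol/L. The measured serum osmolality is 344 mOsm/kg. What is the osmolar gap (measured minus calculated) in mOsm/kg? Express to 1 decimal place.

Calculated osmolality = 2·Na + glucose + urea
= 2·144 + 6 + 3.2
= 288 + 6 + 3.20
= 297.2 mOsm/kg ≈ 297.2 mOsm/kg
Osmolar gap = measured − calculated = 344 − 297.2 = 46.8 mOsm/kg

46.8 mOsm/kg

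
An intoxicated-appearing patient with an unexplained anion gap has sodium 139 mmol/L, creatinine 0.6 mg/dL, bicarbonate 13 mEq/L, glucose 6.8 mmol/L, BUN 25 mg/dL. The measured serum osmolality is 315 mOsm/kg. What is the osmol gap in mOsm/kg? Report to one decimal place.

21.3 mOsm/kg

Calculated osmolality = 2·Na + glucose + BUN/2.8
= 2·139 + 6.8 + 25/2.8
= 278 + 6.80 + 8.93
= 293.73 mOsm/kg ≈ 293.7 mOsm/kg
Osmolar gap = measured − calculated = 315 − 293.7 = 21.3 mOsm/kg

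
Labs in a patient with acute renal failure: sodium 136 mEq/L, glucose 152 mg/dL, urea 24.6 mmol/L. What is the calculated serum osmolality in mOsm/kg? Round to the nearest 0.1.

Calculated osmolality = 2·Na + glucose/18 + urea
= 2·136 + 152/18 + 24.6
= 272 + 8.44 + 24.60
= 305.04 mOsm/kg

305.0 mOsm/kg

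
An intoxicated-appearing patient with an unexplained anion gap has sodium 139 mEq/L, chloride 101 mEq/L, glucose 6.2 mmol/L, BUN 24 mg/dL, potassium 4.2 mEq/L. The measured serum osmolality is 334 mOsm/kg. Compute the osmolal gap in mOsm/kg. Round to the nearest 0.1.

Calculated osmolality = 2·Na + glucose + BUN/2.8
= 2·139 + 6.2 + 24/2.8
= 278 + 6.20 + 8.57
= 292.77 mOsm/kg ≈ 292.8 mOsm/kg
Osmolar gap = measured − calculated = 334 − 292.8 = 41.2 mOsm/kg

41.2 mOsm/kg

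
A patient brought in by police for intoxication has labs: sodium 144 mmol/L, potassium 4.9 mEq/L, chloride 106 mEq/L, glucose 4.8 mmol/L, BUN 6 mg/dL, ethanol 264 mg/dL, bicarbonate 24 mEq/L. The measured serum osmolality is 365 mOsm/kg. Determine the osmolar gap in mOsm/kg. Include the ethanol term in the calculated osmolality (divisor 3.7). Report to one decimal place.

Calculated osmolality = 2·Na + glucose + BUN/2.8 + ethanol/3.7
= 2·144 + 4.8 + 6/2.8 + 264/3.7
= 288 + 4.80 + 2.14 + 71.35
= 366.29 mOsm/kg ≈ 366.3 mOsm/kg
Osmolar gap = measured − calculated = 365 − 366.3 = -1.3 mOsm/kg

-1.3 mOsm/kg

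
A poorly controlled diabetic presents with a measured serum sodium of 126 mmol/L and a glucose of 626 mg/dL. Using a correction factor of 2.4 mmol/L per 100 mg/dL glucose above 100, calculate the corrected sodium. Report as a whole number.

139 mmol/L

Corrected Na = measured Na + 2.4 · (glucose − 100)/100
= 126 + 2.4 · (626 − 100)/100
= 126 + 12.6
= 138.6 mmol/L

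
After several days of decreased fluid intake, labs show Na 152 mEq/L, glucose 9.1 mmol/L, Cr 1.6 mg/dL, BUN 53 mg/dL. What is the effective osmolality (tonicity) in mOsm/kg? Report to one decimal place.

313.1 mOsm/kg

Effective osmolality excludes urea (freely permeant across cell membranes):
2·Na + glucose
= 2·152 + 9.1
= 304 + 9.1
= 313.1 mOsm/kg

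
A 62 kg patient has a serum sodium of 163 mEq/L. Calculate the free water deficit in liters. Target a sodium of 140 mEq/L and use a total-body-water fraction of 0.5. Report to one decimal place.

TBW = 0.5 · 62 = 31 L
Free water deficit = TBW · (Na/140 − 1)
= 31 · (163/140 − 1)
= 31 · 0.1643
= 5.09 L

5.1 L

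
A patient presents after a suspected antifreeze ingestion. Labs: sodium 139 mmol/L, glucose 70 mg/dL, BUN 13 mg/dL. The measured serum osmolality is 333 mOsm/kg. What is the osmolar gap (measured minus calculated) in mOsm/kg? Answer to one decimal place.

46.5 mOsm/kg

Calculated osmolality = 2·Na + glucose/18 + BUN/2.8
= 2·139 + 70/18 + 13/2.8
= 278 + 3.89 + 4.64
= 286.53 mOsm/kg ≈ 286.5 mOsm/kg
Osmolar gap = measured − calculated = 333 − 286.5 = 46.5 mOsm/kg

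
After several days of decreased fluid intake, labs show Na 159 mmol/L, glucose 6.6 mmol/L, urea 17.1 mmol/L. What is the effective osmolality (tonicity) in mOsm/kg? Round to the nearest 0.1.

324.6 mOsm/kg

Effective osmolality excludes urea (freely permeant across cell membranes):
2·Na + glucose
= 2·159 + 6.6
= 318 + 6.6
= 324.6 mOsm/kg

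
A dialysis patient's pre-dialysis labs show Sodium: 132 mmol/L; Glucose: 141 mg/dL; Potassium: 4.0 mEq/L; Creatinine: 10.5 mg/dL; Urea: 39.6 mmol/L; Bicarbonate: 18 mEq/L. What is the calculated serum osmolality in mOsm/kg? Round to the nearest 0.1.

Calculated osmolality = 2·Na + glucose/18 + urea
= 2·132 + 141/18 + 39.6
= 264 + 7.83 + 39.60
= 311.43 mOsm/kg

311.4 mOsm/kg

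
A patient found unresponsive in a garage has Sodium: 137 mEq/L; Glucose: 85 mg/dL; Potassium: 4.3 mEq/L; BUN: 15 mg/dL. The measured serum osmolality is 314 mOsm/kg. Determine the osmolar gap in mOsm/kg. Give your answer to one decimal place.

29.9 mOsm/kg

Calculated osmolality = 2·Na + glucose/18 + BUN/2.8
= 2·137 + 85/18 + 15/2.8
= 274 + 4.72 + 5.36
= 284.08 mOsm/kg ≈ 284.1 mOsm/kg
Osmolar gap = measured − calculated = 314 − 284.1 = 29.9 mOsm/kg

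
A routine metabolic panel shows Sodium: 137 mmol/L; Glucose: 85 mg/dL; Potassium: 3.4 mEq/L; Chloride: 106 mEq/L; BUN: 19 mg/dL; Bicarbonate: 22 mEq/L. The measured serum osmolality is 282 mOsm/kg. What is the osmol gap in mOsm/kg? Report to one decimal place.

Calculated osmolality = 2·Na + glucose/18 + BUN/2.8
= 2·137 + 85/18 + 19/2.8
= 274 + 4.72 + 6.79
= 285.51 mOsm/kg ≈ 285.5 mOsm/kg
Osmolar gap = measured − calculated = 282 − 285.5 = -3.5 mOsm/kg

-3.5 mOsm/kg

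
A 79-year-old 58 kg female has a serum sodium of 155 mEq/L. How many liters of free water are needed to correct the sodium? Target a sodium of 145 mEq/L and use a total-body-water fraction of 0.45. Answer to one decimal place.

TBW = 0.45 · 58 = 26.1 L
Free water deficit = TBW · (Na/145 − 1)
= 26.1 · (155/145 − 1)
= 26.1 · 0.069
= 1.8 L

1.8 L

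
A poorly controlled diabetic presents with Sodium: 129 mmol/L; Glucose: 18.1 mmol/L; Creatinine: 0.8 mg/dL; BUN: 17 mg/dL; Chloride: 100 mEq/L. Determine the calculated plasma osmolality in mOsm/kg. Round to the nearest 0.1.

Calculated osmolality = 2·Na + glucose + BUN/2.8
= 2·129 + 18.1 + 17/2.8
= 258 + 18.10 + 6.07
= 282.17 mOsm/kg

282.2 mOsm/kg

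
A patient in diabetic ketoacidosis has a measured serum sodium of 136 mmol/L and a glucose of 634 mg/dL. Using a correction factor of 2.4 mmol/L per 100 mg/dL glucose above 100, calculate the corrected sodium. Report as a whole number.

149 mmol/L

Corrected Na = measured Na + 2.4 · (glucose − 100)/100
= 136 + 2.4 · (634 − 100)/100
= 136 + 12.8
= 148.8 mmol/L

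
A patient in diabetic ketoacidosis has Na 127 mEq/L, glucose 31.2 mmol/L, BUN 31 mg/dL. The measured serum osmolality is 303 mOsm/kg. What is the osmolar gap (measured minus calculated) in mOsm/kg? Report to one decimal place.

6.7 mOsm/kg

Calculated osmolality = 2·Na + glucose + BUN/2.8
= 2·127 + 31.2 + 31/2.8
= 254 + 31.20 + 11.07
= 296.27 mOsm/kg ≈ 296.3 mOsm/kg
Osmolar gap = measured − calculated = 303 − 296.3 = 6.7 mOsm/kg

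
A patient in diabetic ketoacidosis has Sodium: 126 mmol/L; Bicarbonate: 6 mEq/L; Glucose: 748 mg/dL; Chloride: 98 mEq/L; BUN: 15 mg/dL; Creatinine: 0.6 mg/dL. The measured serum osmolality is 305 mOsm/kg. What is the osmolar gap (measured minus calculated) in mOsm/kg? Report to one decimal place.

6.1 mOsm/kg

Calculated osmolality = 2·Na + glucose/18 + BUN/2.8
= 2·126 + 748/18 + 15/2.8
= 252 + 41.56 + 5.36
= 298.92 mOsm/kg ≈ 298.9 mOsm/kg
Osmolar gap = measured − calculated = 305 − 298.9 = 6.1 mOsm/kg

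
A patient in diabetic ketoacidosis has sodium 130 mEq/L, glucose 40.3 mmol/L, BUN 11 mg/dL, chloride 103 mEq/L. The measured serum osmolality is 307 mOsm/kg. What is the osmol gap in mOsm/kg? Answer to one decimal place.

Calculated osmolality = 2·Na + glucose + BUN/2.8
= 2·130 + 40.3 + 11/2.8
= 260 + 40.30 + 3.93
= 304.23 mOsm/kg ≈ 304.2 mOsm/kg
Osmolar gap = measured − calculated = 307 − 304.2 = 2.8 mOsm/kg

2.8 mOsm/kg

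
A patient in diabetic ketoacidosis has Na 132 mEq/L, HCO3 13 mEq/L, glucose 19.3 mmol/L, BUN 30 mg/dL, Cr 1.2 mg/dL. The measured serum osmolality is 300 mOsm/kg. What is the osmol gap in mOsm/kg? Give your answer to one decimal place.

Calculated osmolality = 2·Na + glucose + BUN/2.8
= 2·132 + 19.3 + 30/2.8
= 264 + 19.30 + 10.71
= 294.01 mOsm/kg ≈ 294.0 mOsm/kg
Osmolar gap = measured − calculated = 300 − 294.0 = 6.0 mOsm/kg

6.0 mOsm/kg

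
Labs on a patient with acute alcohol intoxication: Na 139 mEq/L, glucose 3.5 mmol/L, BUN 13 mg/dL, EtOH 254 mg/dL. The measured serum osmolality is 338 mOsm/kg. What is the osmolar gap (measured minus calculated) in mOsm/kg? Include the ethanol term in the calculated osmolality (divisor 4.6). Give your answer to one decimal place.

-3.4 mOsm/kg

Calculated osmolality = 2·Na + glucose + BUN/2.8 + ethanol/4.6
= 2·139 + 3.5 + 13/2.8 + 254/4.6
= 278 + 3.50 + 4.64 + 55.22
= 341.36 mOsm/kg ≈ 341.4 mOsm/kg
Osmolar gap = measured − calculated = 338 − 341.4 = -3.4 mOsm/kg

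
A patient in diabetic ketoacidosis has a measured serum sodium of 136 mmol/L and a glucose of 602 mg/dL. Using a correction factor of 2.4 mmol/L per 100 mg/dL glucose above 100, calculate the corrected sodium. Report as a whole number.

148 mmol/L

Corrected Na = measured Na + 2.4 · (glucose − 100)/100
= 136 + 2.4 · (602 − 100)/100
= 136 + 12
= 148 mmol/L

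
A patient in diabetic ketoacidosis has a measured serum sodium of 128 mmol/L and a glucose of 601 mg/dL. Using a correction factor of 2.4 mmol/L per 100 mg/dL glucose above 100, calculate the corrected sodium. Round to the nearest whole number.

140 mmol/L

Corrected Na = measured Na + 2.4 · (glucose − 100)/100
= 128 + 2.4 · (601 − 100)/100
= 128 + 12
= 140 mmol/L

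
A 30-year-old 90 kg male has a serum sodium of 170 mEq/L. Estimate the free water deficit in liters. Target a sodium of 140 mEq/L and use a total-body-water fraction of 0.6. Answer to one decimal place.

TBW = 0.6 · 90 = 54 L
Free water deficit = TBW · (Na/140 − 1)
= 54 · (170/140 − 1)
= 54 · 0.2143
= 11.57 L

11.6 L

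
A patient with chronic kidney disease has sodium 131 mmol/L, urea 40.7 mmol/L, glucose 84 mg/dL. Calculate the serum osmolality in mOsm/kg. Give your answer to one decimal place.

Calculated osmolality = 2·Na + glucose/18 + urea
= 2·131 + 84/18 + 40.7
= 262 + 4.67 + 40.70
= 307.37 mOsm/kg

307.4 mOsm/kg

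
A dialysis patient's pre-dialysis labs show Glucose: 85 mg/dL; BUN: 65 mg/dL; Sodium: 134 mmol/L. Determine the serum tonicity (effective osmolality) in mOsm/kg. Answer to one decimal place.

Effective osmolality excludes urea (freely permeant across cell membranes):
2·Na + glucose/18
= 2·134 + 85/18
= 268 + 4.72
= 272.72 mOsm/kg

272.7 mOsm/kg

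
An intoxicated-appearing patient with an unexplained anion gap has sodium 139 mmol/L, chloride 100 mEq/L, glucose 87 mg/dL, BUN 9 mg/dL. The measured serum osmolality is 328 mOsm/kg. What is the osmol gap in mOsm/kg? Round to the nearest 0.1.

42.0 mOsm/kg

Calculated osmolality = 2·Na + glucose/18 + BUN/2.8
= 2·139 + 87/18 + 9/2.8
= 278 + 4.83 + 3.21
= 286.04 mOsm/kg ≈ 286.0 mOsm/kg
Osmolar gap = measured − calculated = 328 − 286.0 = 42.0 mOsm/kg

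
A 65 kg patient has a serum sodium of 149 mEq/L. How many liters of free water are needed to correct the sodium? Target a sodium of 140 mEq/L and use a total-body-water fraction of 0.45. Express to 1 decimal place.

TBW = 0.45 · 65 = 29.25 L
Free water deficit = TBW · (Na/140 − 1)
= 29.25 · (149/140 − 1)
= 29.25 · 0.0643
= 1.88 L

1.9 L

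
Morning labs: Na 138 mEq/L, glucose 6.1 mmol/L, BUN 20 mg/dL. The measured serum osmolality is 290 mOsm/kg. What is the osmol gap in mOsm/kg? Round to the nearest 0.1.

Calculated osmolality = 2·Na + glucose + BUN/2.8
= 2·138 + 6.1 + 20/2.8
= 276 + 6.10 + 7.14
= 289.24 mOsm/kg ≈ 289.2 mOsm/kg
Osmolar gap = measured − calculated = 290 − 289.2 = 0.8 mOsm/kg

0.8 mOsm/kg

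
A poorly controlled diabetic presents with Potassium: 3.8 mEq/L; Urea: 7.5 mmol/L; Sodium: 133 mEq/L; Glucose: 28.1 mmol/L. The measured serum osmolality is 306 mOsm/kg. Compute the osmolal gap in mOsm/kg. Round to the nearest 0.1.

4.4 mOsm/kg

Calculated osmolality = 2·Na + glucose + urea
= 2·133 + 28.1 + 7.5
= 266 + 28.10 + 7.50
= 301.6 mOsm/kg ≈ 301.6 mOsm/kg
Osmolar gap = measured − calculated = 306 − 301.6 = 4.4 mOsm/kg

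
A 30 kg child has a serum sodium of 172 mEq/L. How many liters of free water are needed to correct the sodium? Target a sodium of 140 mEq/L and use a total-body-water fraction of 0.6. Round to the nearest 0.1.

TBW = 0.6 · 30 = 18 L
Free water deficit = TBW · (Na/140 − 1)
= 18 · (172/140 − 1)
= 18 · 0.2286
= 4.11 L

4.1 L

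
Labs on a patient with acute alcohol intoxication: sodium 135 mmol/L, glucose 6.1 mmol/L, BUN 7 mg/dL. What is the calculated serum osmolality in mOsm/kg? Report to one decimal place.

Calculated osmolality = 2·Na + glucose + BUN/2.8
= 2·135 + 6.1 + 7/2.8
= 270 + 6.10 + 2.50
= 278.6 mOsm/kg

278.6 mOsm/kg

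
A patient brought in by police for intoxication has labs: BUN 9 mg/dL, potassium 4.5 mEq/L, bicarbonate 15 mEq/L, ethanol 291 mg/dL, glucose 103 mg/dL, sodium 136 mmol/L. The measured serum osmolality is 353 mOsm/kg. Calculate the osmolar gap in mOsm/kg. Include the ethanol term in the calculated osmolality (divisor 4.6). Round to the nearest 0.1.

8.8 mOsm/kg

Calculated osmolality = 2·Na + glucose/18 + BUN/2.8 + ethanol/4.6
= 2·136 + 103/18 + 9/2.8 + 291/4.6
= 272 + 5.72 + 3.21 + 63.26
= 344.19 mOsm/kg ≈ 344.2 mOsm/kg
Osmolar gap = measured − calculated = 353 − 344.2 = 8.8 mOsm/kg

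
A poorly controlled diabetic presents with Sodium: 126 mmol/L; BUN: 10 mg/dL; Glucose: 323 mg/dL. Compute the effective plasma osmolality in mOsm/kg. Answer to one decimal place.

269.9 mOsm/kg

Effective osmolality excludes urea (freely permeant across cell membranes):
2·Na + glucose/18
= 2·126 + 323/18
= 252 + 17.94
= 269.94 mOsm/kg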